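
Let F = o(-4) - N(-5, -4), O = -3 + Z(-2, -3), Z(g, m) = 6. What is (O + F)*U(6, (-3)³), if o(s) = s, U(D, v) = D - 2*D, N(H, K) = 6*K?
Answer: -138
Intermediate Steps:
U(D, v) = -D
O = 3 (O = -3 + 6 = 3)
F = 20 (F = -4 - 6*(-4) = -4 - 1*(-24) = -4 + 24 = 20)
(O + F)*U(6, (-3)³) = (3 + 20)*(-1*6) = 23*(-6) = -138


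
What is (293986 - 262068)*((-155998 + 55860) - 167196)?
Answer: -8532766612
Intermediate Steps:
(293986 - 262068)*((-155998 + 55860) - 167196) = 31918*(-100138 - 167196) = 31918*(-267334) = -8532766612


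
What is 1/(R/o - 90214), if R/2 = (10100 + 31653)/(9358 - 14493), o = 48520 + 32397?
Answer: -415508795/37484710515636 ≈ -1.1085e-5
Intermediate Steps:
o = 80917
R = -83506/5135 (R = 2*((10100 + 31653)/(9358 - 14493)) = 2*(41753/(-5135)) = 2*(41753*(-1/5135)) = 2*(-41753/5135) = -83506/5135 ≈ -16.262)
1/(R/o - 90214) = 1/(-83506/5135/80917 - 90214) = 1/(-83506/5135*1/80917 - 90214) = 1/(-83506/415508795 - 90214) = 1/(-37484710515636/415508795) = -415508795/37484710515636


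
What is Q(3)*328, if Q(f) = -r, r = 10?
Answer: -3280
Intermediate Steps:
Q(f) = -10 (Q(f) = -1*10 = -10)
Q(3)*328 = -10*328 = -3280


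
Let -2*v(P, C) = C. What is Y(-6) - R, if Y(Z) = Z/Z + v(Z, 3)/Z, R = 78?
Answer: -307/4 ≈ -76.750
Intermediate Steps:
v(P, C) = -C/2
Y(Z) = 1 - 3/(2*Z) (Y(Z) = Z/Z + (-1/2*3)/Z = 1 - 3/(2*Z))
Y(-6) - R = (-3/2 - 6)/(-6) - 1*78 = -1/6*(-15/2) - 78 = 5/4 - 78 = -307/4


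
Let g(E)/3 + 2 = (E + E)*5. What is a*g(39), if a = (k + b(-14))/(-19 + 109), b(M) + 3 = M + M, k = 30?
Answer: -194/15 ≈ -12.933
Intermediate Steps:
b(M) = -3 + 2*M (b(M) = -3 + (M + M) = -3 + 2*M)
a = -1/90 (a = (30 + (-3 + 2*(-14)))/(-19 + 109) = (30 + (-3 - 28))/90 = (30 - 31)*(1/90) = -1*1/90 = -1/90 ≈ -0.011111)
g(E) = -6 + 30*E (g(E) = -6 + 3*((E + E)*5) = -6 + 3*((2*E)*5) = -6 + 3*(10*E) = -6 + 30*E)
a*g(39) = -(-6 + 30*39)/90 = -(-6 + 1170)/90 = -1/90*1164 = -194/15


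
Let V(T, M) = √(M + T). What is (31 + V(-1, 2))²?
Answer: 1024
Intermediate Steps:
(31 + V(-1, 2))² = (31 + √(2 - 1))² = (31 + √1)² = (31 + 1)² = 32² = 1024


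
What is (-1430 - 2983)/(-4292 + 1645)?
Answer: 4413/2647 ≈ 1.6672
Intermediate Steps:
(-1430 - 2983)/(-4292 + 1645) = -4413/(-2647) = -4413*(-1/2647) = 4413/2647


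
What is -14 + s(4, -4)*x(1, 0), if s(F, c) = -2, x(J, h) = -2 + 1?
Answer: -12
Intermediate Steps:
x(J, h) = -1
-14 + s(4, -4)*x(1, 0) = -14 - 2*(-1) = -14 + 2 = -12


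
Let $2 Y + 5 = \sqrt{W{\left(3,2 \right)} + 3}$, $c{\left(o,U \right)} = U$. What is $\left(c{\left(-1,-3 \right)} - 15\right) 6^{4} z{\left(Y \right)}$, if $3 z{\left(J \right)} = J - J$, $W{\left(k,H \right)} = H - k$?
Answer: $0$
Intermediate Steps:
$Y = - \frac{5}{2} + \frac{\sqrt{2}}{2}$ ($Y = - \frac{5}{2} + \frac{\sqrt{\left(2 - 3\right) + 3}}{2} = - \frac{5}{2} + \frac{\sqrt{-1 + 3}}{2} = - \frac{5}{2} + \frac{\sqrt{2}}{2} \approx -1.7929$)
$z{\left(J \right)} = 0$ ($z{\left(J \right)} = \frac{J - J}{3} = \frac{1}{3} \cdot 0 = 0$)
$\left(c{\left(-1,-3 \right)} - 15\right) 6^{4} z{\left(Y \right)} = \left(-3 - 15\right) 6^{4} \cdot 0 = \left(-3 - 15\right) 1296 \cdot 0 = \left(-18\right) 1296 \cdot 0 = \left(-23328\right) 0 = 0$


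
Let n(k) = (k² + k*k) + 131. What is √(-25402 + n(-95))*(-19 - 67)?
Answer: -86*I*√7221 ≈ -7308.0*I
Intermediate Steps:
n(k) = 131 + 2*k² (n(k) = (k² + k²) + 131 = 2*k² + 131 = 131 + 2*k²)
√(-25402 + n(-95))*(-19 - 67) = √(-25402 + (131 + 2*(-95)²))*(-19 - 67) = √(-25402 + (131 + 2*9025))*(-86) = √(-25402 + (131 + 18050))*(-86) = √(-25402 + 18181)*(-86) = √(-7221)*(-86) = (I*√7221)*(-86) = -86*I*√7221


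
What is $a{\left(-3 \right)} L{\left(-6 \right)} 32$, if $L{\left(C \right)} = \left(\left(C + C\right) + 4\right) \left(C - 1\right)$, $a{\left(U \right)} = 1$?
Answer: $1792$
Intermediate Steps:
$L{\left(C \right)} = \left(-1 + C\right) \left(4 + 2 C\right)$ ($L{\left(C \right)} = \left(2 C + 4\right) \left(-1 + C\right) = \left(4 + 2 C\right) \left(-1 + C\right) = \left(-1 + C\right) \left(4 + 2 C\right)$)
$a{\left(-3 \right)} L{\left(-6 \right)} 32 = 1 \left(-4 + 2 \left(-6\right) + 2 \left(-6\right)^{2}\right) 32 = 1 \left(-4 - 12 + 2 \cdot 36\right) 32 = 1 \left(-4 - 12 + 72\right) 32 = 1 \cdot 56 \cdot 32 = 56 \cdot 32 = 1792$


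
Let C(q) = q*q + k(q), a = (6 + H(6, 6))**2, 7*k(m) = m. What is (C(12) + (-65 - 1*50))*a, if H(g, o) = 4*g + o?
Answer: 278640/7 ≈ 39806.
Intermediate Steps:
H(g, o) = o + 4*g
k(m) = m/7
a = 1296 (a = (6 + (6 + 4*6))**2 = (6 + (6 + 24))**2 = (6 + 30)**2 = 36**2 = 1296)
C(q) = q**2 + q/7 (C(q) = q*q + q/7 = q**2 + q/7)
(C(12) + (-65 - 1*50))*a = (12*(1/7 + 12) + (-65 - 1*50))*1296 = (12*(85/7) + (-65 - 50))*1296 = (1020/7 - 115)*1296 = (215/7)*1296 = 278640/7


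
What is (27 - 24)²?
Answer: 9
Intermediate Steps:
(27 - 24)² = 3² = 9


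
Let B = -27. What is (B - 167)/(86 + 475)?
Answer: -194/561 ≈ -0.34581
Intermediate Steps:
(B - 167)/(86 + 475) = (-27 - 167)/(86 + 475) = -194/561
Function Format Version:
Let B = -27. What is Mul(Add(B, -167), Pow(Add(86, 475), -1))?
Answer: Rational(-194, 561) ≈ -0.34581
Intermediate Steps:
Mul(Add(B, -167), Pow(Add(86, 475), -1)) = Mul(Add(-27, -167), Pow(Add(86, 475), -1)) = Mul(-194, Pow(561, -1)) = Mul(-194, Rational(1, 561)) = Rational(-194, 561)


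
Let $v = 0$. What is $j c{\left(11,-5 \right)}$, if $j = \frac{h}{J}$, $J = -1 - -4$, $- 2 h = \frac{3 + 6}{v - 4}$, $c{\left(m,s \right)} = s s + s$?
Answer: $\frac{15}{2} \approx 7.5$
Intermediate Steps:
$c{\left(m,s \right)} = s + s^{2}$ ($c{\left(m,s \right)} = s^{2} + s = s + s^{2}$)
$h = \frac{9}{8}$ ($h = - \frac{\left(3 + 6\right) \frac{1}{0 - 4}}{2} = - \frac{9 \frac{1}{-4}}{2} = - \frac{9 \left(- \frac{1}{4}\right)}{2} = \left(- \frac{1}{2}\right) \left(- \frac{9}{4}\right) = \frac{9}{8} \approx 1.125$)
$J = 3$ ($J = -1 + 4 = 3$)
$j = \frac{3}{8}$ ($j = \frac{9}{8 \cdot 3} = \frac{9}{8} \cdot \frac{1}{3} = \frac{3}{8} \approx 0.375$)
$j c{\left(11,-5 \right)} = \frac{3 \left(- 5 \left(1 - 5\right)\right)}{8} = \frac{3 \left(\left(-5\right) \left(-4\right)\right)}{8} = \frac{3}{8} \cdot 20 = \frac{15}{2}$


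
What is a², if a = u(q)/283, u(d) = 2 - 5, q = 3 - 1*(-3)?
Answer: 9/80089 ≈ 0.00011238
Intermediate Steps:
q = 6 (q = 3 + 3 = 6)
u(d) = -3
a = -3/283 ≈ -0.010601
a² = (-3/283)² = 9/80089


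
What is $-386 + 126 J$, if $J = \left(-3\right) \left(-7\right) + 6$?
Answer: $3016$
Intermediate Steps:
$J = 27$ ($J = 21 + 6 = 27$)
$-386 + 126 J = -386 + 126 \cdot 27 = -386 + 3402 = 3016$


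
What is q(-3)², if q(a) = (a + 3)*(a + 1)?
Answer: 0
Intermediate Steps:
q(a) = (1 + a)*(3 + a) (q(a) = (3 + a)*(1 + a) = (1 + a)*(3 + a))
q(-3)² = (3 + (-3)² + 4*(-3))² = (3 + 9 - 12)² = 0² = 0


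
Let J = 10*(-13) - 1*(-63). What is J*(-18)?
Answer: 1206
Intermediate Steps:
J = -67 (J = -130 + 63 = -67)
J*(-18) = -67*(-18) = 1206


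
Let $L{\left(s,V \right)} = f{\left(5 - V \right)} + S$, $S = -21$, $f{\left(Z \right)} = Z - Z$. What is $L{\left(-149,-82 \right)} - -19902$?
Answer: $19881$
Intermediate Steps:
$f{\left(Z \right)} = 0$
$L{\left(s,V \right)} = -21$ ($L{\left(s,V \right)} = 0 - 21 = -21$)
$L{\left(-149,-82 \right)} - -19902 = -21 - -19902 = -21 + 19902 = 19881$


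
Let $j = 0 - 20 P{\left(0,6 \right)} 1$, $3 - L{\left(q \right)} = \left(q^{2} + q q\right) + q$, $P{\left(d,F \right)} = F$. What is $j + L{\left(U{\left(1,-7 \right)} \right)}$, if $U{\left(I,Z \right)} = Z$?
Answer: $-208$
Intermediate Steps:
$L{\left(q \right)} = 3 - q - 2 q^{2}$ ($L{\left(q \right)} = 3 - \left(\left(q^{2} + q q\right) + q\right) = 3 - \left(\left(q^{2} + q^{2}\right) + q\right) = 3 - \left(2 q^{2} + q\right) = 3 - \left(q + 2 q^{2}\right) = 3 - q - 2 q^{2}$)
$j = -120$ ($j = 0 - 20 \cdot 6 \cdot 1 = 0 - 120 = -120$)
$j + L{\left(U{\left(1,-7 \right)} \right)} = -120 - \left(-10 + 98\right) = -120 + \left(3 + 7 - 98\right) = -120 - 88 = -208$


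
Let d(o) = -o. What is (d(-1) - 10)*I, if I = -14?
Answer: 126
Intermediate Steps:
(d(-1) - 10)*I = (-1*(-1) - 10)*(-14) = (1 - 10)*(-14) = -9*(-14) = 126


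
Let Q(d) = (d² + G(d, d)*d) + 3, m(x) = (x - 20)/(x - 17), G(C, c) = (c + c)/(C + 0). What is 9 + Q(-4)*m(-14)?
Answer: 653/31 ≈ 21.065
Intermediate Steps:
G(C, c) = 2*c/C (G(C, c) = (2*c)/C = 2*c/C)
m(x) = (-20 + x)/(-17 + x)
Q(d) = 3 + d² + 2*d (Q(d) = (d² + (2*d/d)*d) + 3 = (d² + 2*d) + 3 = 3 + d² + 2*d)
9 + Q(-4)*m(-14) = 9 + (3 + (-4)² + 2*(-4))*((-20 - 14)/(-17 - 14)) = 9 + (3 + 16 - 8)*(-34/(-31)) = 9 + 11*(-1/31*(-34)) = 9 + 11*(34/31) = 9 + 374/31 = 653/31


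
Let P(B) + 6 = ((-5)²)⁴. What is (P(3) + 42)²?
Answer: 152616016921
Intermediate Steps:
P(B) = 390619 (P(B) = -6 + ((-5)²)⁴ = -6 + 25⁴ = -6 + 390625 = 390619)
(P(3) + 42)² = (390619 + 42)² = 390661² = 152616016921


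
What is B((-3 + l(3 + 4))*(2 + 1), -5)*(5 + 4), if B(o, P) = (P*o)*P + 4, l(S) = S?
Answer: 2736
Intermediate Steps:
B(o, P) = 4 + o*P² (B(o, P) = o*P² + 4 = 4 + o*P²)
B((-3 + l(3 + 4))*(2 + 1), -5)*(5 + 4) = (4 + ((-3 + (3 + 4))*(2 + 1))*(-5)²)*(5 + 4) = (4 + ((-3 + 7)*3)*25)*9 = (4 + (4*3)*25)*9 = (4 + 12*25)*9 = (4 + 300)*9 = 304*9 = 2736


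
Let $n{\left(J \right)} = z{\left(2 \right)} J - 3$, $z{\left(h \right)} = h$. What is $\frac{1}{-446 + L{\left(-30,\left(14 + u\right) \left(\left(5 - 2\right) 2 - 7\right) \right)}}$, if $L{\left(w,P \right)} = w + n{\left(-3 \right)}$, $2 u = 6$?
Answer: $- \frac{1}{485} \approx -0.0020619$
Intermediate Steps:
$u = 3$ ($u = \frac{1}{2} \cdot 6 = 3$)
$n{\left(J \right)} = -3 + 2 J$ ($n{\left(J \right)} = 2 J - 3 = -3 + 2 J$)
$L{\left(w,P \right)} = -9 + w$ ($L{\left(w,P \right)} = w + \left(-3 + 2 \left(-3\right)\right) = w - 9 = -9 + w$)
$\frac{1}{-446 + L{\left(-30,\left(14 + u\right) \left(\left(5 - 2\right) 2 - 7\right) \right)}} = \frac{1}{-446 - 39} = \frac{1}{-485} = - \frac{1}{485}$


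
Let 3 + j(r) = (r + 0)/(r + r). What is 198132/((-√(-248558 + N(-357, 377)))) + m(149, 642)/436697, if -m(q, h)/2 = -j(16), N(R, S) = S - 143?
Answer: -5/436697 + 99066*I*√62081/62081 ≈ -1.145e-5 + 397.6*I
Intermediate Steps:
j(r) = -5/2 (j(r) = -3 + (r + 0)/(r + r) = -3 + r/((2*r)) = -3 + r*(1/(2*r)) = -3 + ½ = -5/2)
N(R, S) = -143 + S
m(q, h) = -5 (m(q, h) = -(-2)*(-5)/2 = -2*5/2 = -5)
198132/((-√(-248558 + N(-357, 377)))) + m(149, 642)/436697 = 198132/((-√(-248558 + (-143 + 377)))) - 5/436697 = 198132/((-√(-248558 + 234))) - 5*1/436697 = 198132/((-√(-248324))) - 5/436697 = 198132/((-2*I*√62081)) - 5/436697 = 198132*(I*√62081/124162) - 5/436697 = 99066*I*√62081/62081 - 5/436697 = -5/436697 + 99066*I*√62081/62081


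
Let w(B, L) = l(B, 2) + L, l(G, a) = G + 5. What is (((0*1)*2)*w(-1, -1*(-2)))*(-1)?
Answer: 0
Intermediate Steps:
l(G, a) = 5 + G
w(B, L) = 5 + B + L (w(B, L) = (5 + B) + L = 5 + B + L)
(((0*1)*2)*w(-1, -1*(-2)))*(-1) = (((0*1)*2)*(5 - 1 - 1*(-2)))*(-1) = ((0*2)*(5 - 1 + 2))*(-1) = (0*6)*(-1) = 0*(-1) = 0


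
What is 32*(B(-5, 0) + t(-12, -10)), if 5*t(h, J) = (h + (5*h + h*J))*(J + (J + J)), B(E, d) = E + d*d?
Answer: -9376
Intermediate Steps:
B(E, d) = E + d**2
t(h, J) = 3*J*(6*h + J*h)/5 (t(h, J) = ((h + (5*h + h*J))*(J + (J + J)))/5 = ((h + (5*h + J*h))*(J + 2*J))/5 = ((6*h + J*h)*(3*J))/5 = (3*J*(6*h + J*h))/5 = 3*J*(6*h + J*h)/5)
32*(B(-5, 0) + t(-12, -10)) = 32*((-5 + 0**2) + (3/5)*(-10)*(-12)*(6 - 10)) = 32*((-5 + 0) + (3/5)*(-10)*(-12)*(-4)) = 32*(-5 - 288) = 32*(-293) = -9376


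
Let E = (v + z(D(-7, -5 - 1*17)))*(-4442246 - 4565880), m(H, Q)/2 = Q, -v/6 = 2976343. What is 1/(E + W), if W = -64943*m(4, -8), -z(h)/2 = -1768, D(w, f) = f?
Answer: 1/160835784884860 ≈ 6.2175e-15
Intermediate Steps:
v = -17858058 (v = -6*2976343 = -17858058)
m(H, Q) = 2*Q
z(h) = 3536 (z(h) = -2*(-1768) = 3536)
W = 1039088 (W = -129886*(-8) = -64943*(-16) = 1039088)
E = 160835783845772 (E = (-17858058 + 3536)*(-4442246 - 4565880) = -17854522*(-9008126) = 160835783845772)
1/(E + W) = 1/(160835783845772 + 1039088) = 1/160835784884860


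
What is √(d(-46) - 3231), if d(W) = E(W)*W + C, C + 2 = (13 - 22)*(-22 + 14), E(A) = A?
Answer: I*√1045 ≈ 32.326*I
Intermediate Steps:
C = 70 (C = -2 + (13 - 22)*(-22 + 14) = -2 - 9*(-8) = -2 + 72 = 70)
d(W) = 70 + W² (d(W) = W*W + 70 = W² + 70 = 70 + W²)
√(d(-46) - 3231) = √((70 + (-46)²) - 3231) = √((70 + 2116) - 3231) = √(2186 - 3231) = √(-1045) = I*√1045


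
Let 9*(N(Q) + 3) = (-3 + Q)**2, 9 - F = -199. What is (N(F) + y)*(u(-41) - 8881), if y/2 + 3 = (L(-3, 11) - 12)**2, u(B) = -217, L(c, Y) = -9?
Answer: -453826436/9 ≈ -5.0425e+7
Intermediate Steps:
F = 208 (F = 9 - 1*(-199) = 9 + 199 = 208)
y = 876 (y = -6 + 2*(-9 - 12)**2 = -6 + 2*(-21)**2 = -6 + 2*441 = -6 + 882 = 876)
N(Q) = -3 + (-3 + Q)**2/9
(N(F) + y)*(u(-41) - 8881) = ((-3 + (-3 + 208)**2/9) + 876)*(-217 - 8881) = ((-3 + (1/9)*205**2) + 876)*(-9098) = ((-3 + (1/9)*42025) + 876)*(-9098) = ((-3 + 42025/9) + 876)*(-9098) = (41998/9 + 876)*(-9098) = (49882/9)*(-9098) = -453826436/9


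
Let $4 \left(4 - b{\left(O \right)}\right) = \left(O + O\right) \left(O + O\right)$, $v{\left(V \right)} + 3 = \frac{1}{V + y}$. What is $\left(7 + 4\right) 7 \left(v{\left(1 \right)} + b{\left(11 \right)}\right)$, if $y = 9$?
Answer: $- \frac{92323}{10} \approx -9232.3$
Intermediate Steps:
$v{\left(V \right)} = -3 + \frac{1}{9 + V}$ ($v{\left(V \right)} = -3 + \frac{1}{V + 9} = -3 + \frac{1}{9 + V}$)
$b{\left(O \right)} = 4 - O^{2}$ ($b{\left(O \right)} = 4 - \frac{\left(O + O\right) \left(O + O\right)}{4} = 4 - \frac{2 O 2 O}{4} = 4 - \frac{4 O^{2}}{4} = 4 - O^{2}$)
$\left(7 + 4\right) 7 \left(v{\left(1 \right)} + b{\left(11 \right)}\right) = \left(7 + 4\right) 7 \left(\frac{-26 - 3}{9 + 1} + \left(4 - 11^{2}\right)\right) = 11 \cdot 7 \left(\frac{-26 - 3}{10} + \left(4 - 121\right)\right) = 77 \left(\frac{1}{10} \left(-29\right) + \left(4 - 121\right)\right) = 77 \left(- \frac{29}{10} - 117\right) = 77 \left(- \frac{1199}{10}\right) = - \frac{92323}{10}$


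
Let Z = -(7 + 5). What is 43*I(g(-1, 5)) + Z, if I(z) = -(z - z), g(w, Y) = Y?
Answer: -12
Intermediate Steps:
I(z) = 0 (I(z) = -1*0 = 0)
Z = -12 (Z = -1*12 = -12)
43*I(g(-1, 5)) + Z = 43*0 - 12 = 0 - 12 = -12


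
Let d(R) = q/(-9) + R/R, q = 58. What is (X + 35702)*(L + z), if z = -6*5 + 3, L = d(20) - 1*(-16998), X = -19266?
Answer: 2509612840/9 ≈ 2.7885e+8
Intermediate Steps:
d(R) = -49/9 (d(R) = 58/(-9) + R/R = 58*(-⅑) + 1 = -58/9 + 1 = -49/9)
L = 152933/9 (L = -49/9 - 1*(-16998) = -49/9 + 16998 = 152933/9 ≈ 16993.)
z = -27 (z = -30 + 3 = -27)
(X + 35702)*(L + z) = (-19266 + 35702)*(152933/9 - 27) = 16436*(152690/9) = 2509612840/9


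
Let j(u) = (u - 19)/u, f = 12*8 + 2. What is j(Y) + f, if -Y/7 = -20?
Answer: 13841/140 ≈ 98.864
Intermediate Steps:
Y = 140 (Y = -7*(-20) = 140)
f = 98 (f = 96 + 2 = 98)
j(u) = (-19 + u)/u
j(Y) + f = (-19 + 140)/140 + 98 = (1/140)*121 + 98 = 121/140 + 98 = 13841/140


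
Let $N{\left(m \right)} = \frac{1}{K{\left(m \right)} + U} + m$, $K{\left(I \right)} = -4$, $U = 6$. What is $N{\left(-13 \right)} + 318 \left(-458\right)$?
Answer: $- \frac{291313}{2} \approx -1.4566 \cdot 10^{5}$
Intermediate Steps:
$N{\left(m \right)} = \frac{1}{2} + m$ ($N{\left(m \right)} = \frac{1}{-4 + 6} + m = \frac{1}{2} + m$)
$N{\left(-13 \right)} + 318 \left(-458\right) = \left(\frac{1}{2} - 13\right) + 318 \left(-458\right) = - \frac{25}{2} - 145644 = - \frac{291313}{2}$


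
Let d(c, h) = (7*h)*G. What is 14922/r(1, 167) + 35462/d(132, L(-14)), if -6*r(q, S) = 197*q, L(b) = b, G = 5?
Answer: -3632621/6895 ≈ -526.85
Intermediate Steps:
d(c, h) = 35*h (d(c, h) = (7*h)*5 = 35*h)
r(q, S) = -197*q/6
14922/r(1, 167) + 35462/d(132, L(-14)) = 14922/((-197/6*1)) + 35462/((35*(-14))) = 14922/(-197/6) + 35462/(-490) = 14922*(-6/197) + 35462*(-1/490) = -89532/197 - 2533/35 = -3632621/6895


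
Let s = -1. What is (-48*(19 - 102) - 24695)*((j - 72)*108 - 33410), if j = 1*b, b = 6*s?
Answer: 866423974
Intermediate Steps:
b = -6 (b = 6*(-1) = -6)
j = -6 (j = 1*(-6) = -6)
(-48*(19 - 102) - 24695)*((j - 72)*108 - 33410) = (-48*(19 - 102) - 24695)*((-6 - 72)*108 - 33410) = (-48*(-83) - 24695)*(-78*108 - 33410) = (3984 - 24695)*(-8424 - 33410) = -20711*(-41834) = 866423974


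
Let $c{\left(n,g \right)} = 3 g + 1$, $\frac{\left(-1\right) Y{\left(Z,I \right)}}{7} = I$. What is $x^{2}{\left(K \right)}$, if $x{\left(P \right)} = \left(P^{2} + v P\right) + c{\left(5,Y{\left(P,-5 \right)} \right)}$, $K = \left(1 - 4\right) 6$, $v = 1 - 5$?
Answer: $252004$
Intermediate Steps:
$Y{\left(Z,I \right)} = - 7 I$
$c{\left(n,g \right)} = 1 + 3 g$
$v = -4$ ($v = 1 - 5 = -4$)
$K = -18$ ($K = \left(-3\right) 6 = -18$)
$x{\left(P \right)} = 106 + P^{2} - 4 P$ ($x{\left(P \right)} = \left(P^{2} - 4 P\right) + \left(1 + 3 \left(\left(-7\right) \left(-5\right)\right)\right) = \left(P^{2} - 4 P\right) + \left(1 + 3 \cdot 35\right) = \left(P^{2} - 4 P\right) + \left(1 + 105\right) = \left(P^{2} - 4 P\right) + 106 = 106 + P^{2} - 4 P$)
$x^{2}{\left(K \right)} = \left(106 + \left(-18\right)^{2} - -72\right)^{2} = \left(106 + 324 + 72\right)^{2} = 502^{2} = 252004$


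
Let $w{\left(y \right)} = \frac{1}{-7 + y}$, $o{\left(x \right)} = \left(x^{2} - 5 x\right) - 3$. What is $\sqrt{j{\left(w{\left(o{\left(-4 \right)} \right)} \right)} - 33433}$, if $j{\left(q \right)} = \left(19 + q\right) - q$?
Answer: $i \sqrt{33414} \approx 182.79 i$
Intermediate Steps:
$o{\left(x \right)} = -3 + x^{2} - 5 x$
$j{\left(q \right)} = 19$
$\sqrt{j{\left(w{\left(o{\left(-4 \right)} \right)} \right)} - 33433} = \sqrt{19 - 33433} = \sqrt{-33414} = i \sqrt{33414}$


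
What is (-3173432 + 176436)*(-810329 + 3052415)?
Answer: -6719522773656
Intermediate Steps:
(-3173432 + 176436)*(-810329 + 3052415) = -2996996*2242086 = -6719522773656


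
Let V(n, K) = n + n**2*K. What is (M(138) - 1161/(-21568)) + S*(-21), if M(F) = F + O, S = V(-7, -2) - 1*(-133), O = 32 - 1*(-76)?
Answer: -7375095/21568 ≈ -341.95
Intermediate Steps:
O = 108 (O = 32 + 76 = 108)
V(n, K) = n + K*n**2
S = 28 (S = -7*(1 - 2*(-7)) - 1*(-133) = -7*(1 + 14) + 133 = -7*15 + 133 = -105 + 133 = 28)
M(F) = 108 + F (M(F) = F + 108 = 108 + F)
(M(138) - 1161/(-21568)) + S*(-21) = ((108 + 138) - 1161/(-21568)) + 28*(-21) = (246 - 1161*(-1/21568)) - 588 = (246 + 1161/21568) - 588 = 5306889/21568 - 588 = -7375095/21568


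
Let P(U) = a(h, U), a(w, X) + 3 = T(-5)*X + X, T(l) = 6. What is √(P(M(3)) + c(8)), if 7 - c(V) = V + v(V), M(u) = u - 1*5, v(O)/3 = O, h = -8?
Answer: I*√42 ≈ 6.4807*I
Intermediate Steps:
v(O) = 3*O
M(u) = -5 + u (M(u) = u - 5 = -5 + u)
c(V) = 7 - 4*V (c(V) = 7 - (V + 3*V) = 7 - 4*V)
a(w, X) = -3 + 7*X (a(w, X) = -3 + (6*X + X) = -3 + 7*X)
P(U) = -3 + 7*U
√(P(M(3)) + c(8)) = √((-3 + 7*(-5 + 3)) + (7 - 4*8)) = √((-3 + 7*(-2)) + (7 - 32)) = √((-3 - 14) - 25) = √(-17 - 25) = √(-42) = I*√42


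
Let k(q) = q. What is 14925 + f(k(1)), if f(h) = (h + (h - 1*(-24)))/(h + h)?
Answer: 14938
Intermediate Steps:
f(h) = (24 + 2*h)/(2*h) (f(h) = (h + (h + 24))/((2*h)) = (h + (24 + h))*(1/(2*h)) = (24 + 2*h)*(1/(2*h)) = (24 + 2*h)/(2*h))
14925 + f(k(1)) = 14925 + (12 + 1)/1 = 14925 + 1*13 = 14925 + 13 = 14938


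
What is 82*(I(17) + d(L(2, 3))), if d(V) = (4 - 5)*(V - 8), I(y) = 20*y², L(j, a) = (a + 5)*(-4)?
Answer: 477240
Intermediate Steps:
L(j, a) = -20 - 4*a (L(j, a) = (5 + a)*(-4) = -20 - 4*a)
d(V) = 8 - V (d(V) = -(-8 + V) = 8 - V)
82*(I(17) + d(L(2, 3))) = 82*(20*17² + (8 - (-20 - 4*3))) = 82*(20*289 + (8 - (-20 - 12))) = 82*(5780 + (8 - 1*(-32))) = 82*(5780 + (8 + 32)) = 82*(5780 + 40) = 82*5820 = 477240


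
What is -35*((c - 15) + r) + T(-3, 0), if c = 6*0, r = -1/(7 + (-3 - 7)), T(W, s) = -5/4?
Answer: 6145/12 ≈ 512.08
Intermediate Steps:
T(W, s) = -5/4 (T(W, s) = -5*1/4 = -5/4)
r = 1/3 (r = -1/(7 - 10) = -1/(-3) = -1*(-1/3) = 1/3 ≈ 0.33333)
c = 0
-35*((c - 15) + r) + T(-3, 0) = -35*((0 - 15) + 1/3) - 5/4 = -35*(-15 + 1/3) - 5/4 = -35*(-44/3) - 5/4 = 1540/3 - 5/4 = 6145/12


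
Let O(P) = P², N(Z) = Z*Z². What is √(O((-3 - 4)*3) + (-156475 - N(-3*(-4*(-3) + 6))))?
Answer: √1430 ≈ 37.815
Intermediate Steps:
N(Z) = Z³
√(O((-3 - 4)*3) + (-156475 - N(-3*(-4*(-3) + 6)))) = √(((-3 - 4)*3)² + (-156475 - (-3*(-4*(-3) + 6))³)) = √((-7*3)² + (-156475 - (-3*(12 + 6))³)) = √((-21)² + (-156475 - (-3*18)³)) = √(441 + (-156475 - 1*(-54)³)) = √(441 + (-156475 - 1*(-157464))) = √(441 + (-156475 + 157464)) = √(441 + 989) = √1430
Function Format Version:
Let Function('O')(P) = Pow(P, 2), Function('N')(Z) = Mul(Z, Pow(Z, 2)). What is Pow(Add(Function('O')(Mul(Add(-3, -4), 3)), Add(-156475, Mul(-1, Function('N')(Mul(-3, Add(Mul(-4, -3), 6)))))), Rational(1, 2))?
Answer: Pow(1430, Rational(1, 2)) ≈ 37.815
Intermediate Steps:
Function('N')(Z) = Pow(Z, 3)
Pow(Add(Function('O')(Mul(Add(-3, -4), 3)), Add(-156475, Mul(-1, Function('N')(Mul(-3, Add(Mul(-4, -3), 6)))))), Rational(1, 2)) = Pow(Add(Pow(Mul(Add(-3, -4), 3), 2), Add(-156475, Mul(-1, Pow(Mul(-3, Add(Mul(-4, -3), 6)), 3)))), Rational(1, 2)) = Pow(Add(Pow(Mul(-7, 3), 2), Add(-156475, Mul(-1, Pow(Mul(-3, Add(12, 6)), 3)))), Rational(1, 2)) = Pow(Add(Pow(-21, 2), Add(-156475, Mul(-1, Pow(Mul(-3, 18), 3)))), Rational(1, 2)) = Pow(Add(441, Add(-156475, Mul(-1, Pow(-54, 3)))), Rational(1, 2)) = Pow(Add(441, Add(-156475, Mul(-1, -157464))), Rational(1, 2)) = Pow(Add(441, Add(-156475, 157464)), Rational(1, 2)) = Pow(Add(441, 989), Rational(1, 2)) = Pow(1430, Rational(1, 2))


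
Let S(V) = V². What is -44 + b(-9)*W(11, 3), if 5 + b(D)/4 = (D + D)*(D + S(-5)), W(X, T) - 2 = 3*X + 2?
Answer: -43408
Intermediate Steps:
W(X, T) = 4 + 3*X (W(X, T) = 2 + (3*X + 2) = 2 + (2 + 3*X) = 4 + 3*X)
b(D) = -20 + 8*D*(25 + D) (b(D) = -20 + 4*((D + D)*(D + (-5)²)) = -20 + 4*((2*D)*(D + 25)) = -20 + 4*((2*D)*(25 + D)) = -20 + 4*(2*D*(25 + D)) = -20 + 8*D*(25 + D))
-44 + b(-9)*W(11, 3) = -44 + (-20 + 8*(-9)² + 200*(-9))*(4 + 3*11) = -44 + (-20 + 8*81 - 1800)*(4 + 33) = -44 + (-20 + 648 - 1800)*37 = -44 - 1172*37 = -44 - 43364 = -43408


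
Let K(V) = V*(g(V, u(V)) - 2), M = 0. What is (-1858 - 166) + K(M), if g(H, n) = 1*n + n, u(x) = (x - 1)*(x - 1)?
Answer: -2024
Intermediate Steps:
u(x) = (-1 + x)**2 (u(x) = (-1 + x)*(-1 + x) = (-1 + x)**2)
g(H, n) = 2*n (g(H, n) = n + n = 2*n)
K(V) = V*(-2 + 2*(-1 + V)**2) (K(V) = V*(2*(-1 + V)**2 - 2) = V*(-2 + 2*(-1 + V)**2))
(-1858 - 166) + K(M) = (-1858 - 166) + 2*0**2*(-2 + 0) = -2024 + 2*0*(-2) = -2024 + 0 = -2024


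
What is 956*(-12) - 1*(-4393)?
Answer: -7079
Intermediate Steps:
956*(-12) - 1*(-4393) = -11472 + 4393 = -7079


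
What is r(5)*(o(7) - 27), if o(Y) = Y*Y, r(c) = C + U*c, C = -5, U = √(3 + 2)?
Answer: -110 + 110*√5 ≈ 135.97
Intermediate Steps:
U = √5 ≈ 2.2361
r(c) = -5 + c*√5 (r(c) = -5 + √5*c = -5 + c*√5)
o(Y) = Y²
r(5)*(o(7) - 27) = (-5 + 5*√5)*(7² - 27) = (-5 + 5*√5)*(49 - 27) = (-5 + 5*√5)*22 = -110 + 110*√5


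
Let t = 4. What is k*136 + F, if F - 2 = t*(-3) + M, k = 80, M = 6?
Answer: 10876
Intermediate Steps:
F = -4 (F = 2 + (4*(-3) + 6) = 2 + (-12 + 6) = 2 - 6 = -4)
k*136 + F = 80*136 - 4 = 10880 - 4 = 10876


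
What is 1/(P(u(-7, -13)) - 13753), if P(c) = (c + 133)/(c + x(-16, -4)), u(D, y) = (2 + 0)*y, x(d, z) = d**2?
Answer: -230/3163083 ≈ -7.2714e-5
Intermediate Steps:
u(D, y) = 2*y
P(c) = (133 + c)/(256 + c) (P(c) = (c + 133)/(c + (-16)**2) = (133 + c)/(c + 256) = (133 + c)/(256 + c))
1/(P(u(-7, -13)) - 13753) = 1/((133 + 2*(-13))/(256 + 2*(-13)) - 13753) = 1/((133 - 26)/(256 - 26) - 13753) = 1/(107/230 - 13753) = 1/(-3163083/230) = -230/3163083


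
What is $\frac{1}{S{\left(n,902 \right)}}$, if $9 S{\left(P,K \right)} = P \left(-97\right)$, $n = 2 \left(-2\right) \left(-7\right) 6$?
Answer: $- \frac{3}{5432} \approx -0.00055228$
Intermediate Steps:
$n = 168$ ($n = \left(-4\right) \left(-7\right) 6 = 28 \cdot 6 = 168$)
$S{\left(P,K \right)} = - \frac{97 P}{9}$ ($S{\left(P,K \right)} = \frac{P \left(-97\right)}{9} = \frac{\left(-97\right) P}{9} = - \frac{97 P}{9}$)
$\frac{1}{S{\left(n,902 \right)}} = \frac{1}{\left(- \frac{97}{9}\right) 168} = \frac{1}{- \frac{5432}{3}} = - \frac{3}{5432}$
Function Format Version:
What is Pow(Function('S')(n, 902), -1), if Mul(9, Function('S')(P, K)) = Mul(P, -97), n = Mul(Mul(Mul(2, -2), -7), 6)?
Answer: Rational(-3, 5432) ≈ -0.00055228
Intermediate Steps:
n = 168 (n = Mul(Mul(-4, -7), 6) = Mul(28, 6) = 168)
Function('S')(P, K) = Mul(Rational(-97, 9), P) (Function('S')(P, K) = Mul(Rational(1, 9), Mul(P, -97)) = Mul(Rational(1, 9), Mul(-97, P)) = Mul(Rational(-97, 9), P))
Pow(Function('S')(n, 902), -1) = Pow(Mul(Rational(-97, 9), 168), -1) = Pow(Rational(-5432, 3), -1) = Rational(-3, 5432)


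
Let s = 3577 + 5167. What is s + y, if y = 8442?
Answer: 17186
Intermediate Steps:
s = 8744
s + y = 8744 + 8442 = 17186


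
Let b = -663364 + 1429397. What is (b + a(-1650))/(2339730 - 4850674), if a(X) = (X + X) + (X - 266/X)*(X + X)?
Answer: -6207201/2510944 ≈ -2.4721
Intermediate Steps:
b = 766033
a(X) = 2*X + 2*X*(X - 266/X) (a(X) = 2*X + (X - 266/X)*(2*X) = 2*X + 2*X*(X - 266/X))
(b + a(-1650))/(2339730 - 4850674) = (766033 + (-532 + 2*(-1650) + 2*(-1650)²))/(2339730 - 4850674) = (766033 + (-532 - 3300 + 2*2722500))/(-2510944) = (766033 + (-532 - 3300 + 5445000))*(-1/2510944) = (766033 + 5441168)*(-1/2510944) = 6207201*(-1/2510944) = -6207201/2510944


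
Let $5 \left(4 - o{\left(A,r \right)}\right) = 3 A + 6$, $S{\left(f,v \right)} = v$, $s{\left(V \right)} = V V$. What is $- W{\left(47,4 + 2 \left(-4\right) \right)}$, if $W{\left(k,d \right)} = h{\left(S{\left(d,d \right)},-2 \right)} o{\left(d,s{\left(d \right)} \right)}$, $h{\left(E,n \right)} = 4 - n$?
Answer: $- \frac{156}{5} \approx -31.2$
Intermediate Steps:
$s{\left(V \right)} = V^{2}$
$o{\left(A,r \right)} = \frac{14}{5} - \frac{3 A}{5}$ ($o{\left(A,r \right)} = 4 - \frac{3 A + 6}{5} = 4 - \frac{6 + 3 A}{5} = 4 - \left(\frac{6}{5} + \frac{3 A}{5}\right) = \frac{14}{5} - \frac{3 A}{5}$)
$W{\left(k,d \right)} = \frac{84}{5} - \frac{18 d}{5}$ ($W{\left(k,d \right)} = \left(4 - -2\right) \left(\frac{14}{5} - \frac{3 d}{5}\right) = \left(4 + 2\right) \left(\frac{14}{5} - \frac{3 d}{5}\right) = 6 \left(\frac{14}{5} - \frac{3 d}{5}\right) = \frac{84}{5} - \frac{18 d}{5}$)
$- W{\left(47,4 + 2 \left(-4\right) \right)} = - (\frac{84}{5} - \frac{18 \left(4 + 2 \left(-4\right)\right)}{5}) = - (\frac{84}{5} - \frac{18 \left(4 - 8\right)}{5}) = - (\frac{84}{5} - - \frac{72}{5}) = - (\frac{84}{5} + \frac{72}{5}) = \left(-1\right) \frac{156}{5} = - \frac{156}{5}$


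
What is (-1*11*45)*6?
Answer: -2970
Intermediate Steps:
(-1*11*45)*6 = -11*45*6 = -495*6 = -2970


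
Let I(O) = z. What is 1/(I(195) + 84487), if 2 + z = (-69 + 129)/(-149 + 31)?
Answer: 59/4984585 ≈ 1.1836e-5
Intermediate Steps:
z = -148/59 (z = -2 + (-69 + 129)/(-149 + 31) = -2 + 60/(-118) = -2 + 60*(-1/118) = -2 - 30/59 = -148/59 ≈ -2.5085)
I(O) = -148/59
1/(I(195) + 84487) = 1/(-148/59 + 84487) = 1/(4984585/59) = 59/4984585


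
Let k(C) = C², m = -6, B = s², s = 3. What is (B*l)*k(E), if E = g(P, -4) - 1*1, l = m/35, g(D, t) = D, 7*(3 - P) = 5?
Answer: -4374/1715 ≈ -2.5504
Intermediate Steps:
P = 16/7 (P = 3 - ⅐*5 = 3 - 5/7 = 16/7 ≈ 2.2857)
B = 9 (B = 3² = 9)
l = -6/35 ≈ -0.17143
E = 9/7 (E = 16/7 - 1*1 = 16/7 - 1 = 9/7 ≈ 1.2857)
(B*l)*k(E) = (9*(-6/35))*(9/7)² = -54/35*81/49 = -4374/1715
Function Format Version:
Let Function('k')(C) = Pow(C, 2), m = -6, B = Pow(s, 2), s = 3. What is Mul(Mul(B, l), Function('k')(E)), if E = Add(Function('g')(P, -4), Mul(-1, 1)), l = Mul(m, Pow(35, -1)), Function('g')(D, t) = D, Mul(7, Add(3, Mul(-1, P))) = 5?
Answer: Rational(-4374, 1715) ≈ -2.5504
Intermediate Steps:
P = Rational(16, 7) (P = Add(3, Mul(Rational(-1, 7), 5)) = Add(3, Rational(-5, 7)) = Rational(16, 7) ≈ 2.2857)
B = 9 (B = Pow(3, 2) = 9)
l = Rational(-6, 35) (l = Mul(-6, Pow(35, -1)) = Mul(-6, Rational(1, 35)) = Rational(-6, 35) ≈ -0.17143)
E = Rational(9, 7) (E = Add(Rational(16, 7), Mul(-1, 1)) = Add(Rational(16, 7), -1) = Rational(9, 7) ≈ 1.2857)
Mul(Mul(B, l), Function('k')(E)) = Mul(Mul(9, Rational(-6, 35)), Pow(Rational(9, 7), 2)) = Mul(Rational(-54, 35), Rational(81, 49)) = Rational(-4374, 1715)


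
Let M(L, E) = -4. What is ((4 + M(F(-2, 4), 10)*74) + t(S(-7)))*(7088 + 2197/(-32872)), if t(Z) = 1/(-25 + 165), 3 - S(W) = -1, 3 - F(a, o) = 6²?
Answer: -9524583759781/4602080 ≈ -2.0696e+6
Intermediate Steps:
F(a, o) = -33 (F(a, o) = 3 - 1*6² = 3 - 1*36 = 3 - 36 = -33)
S(W) = 4 (S(W) = 3 - 1*(-1) = 3 + 1 = 4)
t(Z) = 1/140
((4 + M(F(-2, 4), 10)*74) + t(S(-7)))*(7088 + 2197/(-32872)) = ((4 - 4*74) + 1/140)*(7088 + 2197/(-32872)) = ((4 - 296) + 1/140)*(7088 + 2197*(-1/32872)) = (-292 + 1/140)*(7088 - 2197/32872) = -40879/140*232994539/32872 = -9524583759781/4602080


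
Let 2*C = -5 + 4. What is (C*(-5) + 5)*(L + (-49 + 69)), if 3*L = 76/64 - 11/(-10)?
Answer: 4983/32 ≈ 155.72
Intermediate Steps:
L = 61/80 (L = (76/64 - 11/(-10))/3 = (76*(1/64) - 11*(-1/10))/3 = (19/16 + 11/10)/3 = (1/3)*(183/80) = 61/80 ≈ 0.76250)
C = -1/2 (C = (-5 + 4)/2 = (1/2)*(-1) = -1/2 ≈ -0.50000)
(C*(-5) + 5)*(L + (-49 + 69)) = (-1/2*(-5) + 5)*(61/80 + (-49 + 69)) = (5/2 + 5)*(61/80 + 20) = (15/2)*(1661/80) = 4983/32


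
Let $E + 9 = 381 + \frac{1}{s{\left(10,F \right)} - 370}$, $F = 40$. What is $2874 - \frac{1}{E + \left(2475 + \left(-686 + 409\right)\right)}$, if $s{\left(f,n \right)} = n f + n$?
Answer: $\frac{517035404}{179901} \approx 2874.0$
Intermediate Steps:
$s{\left(f,n \right)} = n + f n$ ($s{\left(f,n \right)} = f n + n = n + f n$)
$E = \frac{26041}{70}$ ($E = -9 + \left(381 + \frac{1}{40 \left(1 + 10\right) - 370}\right) = -9 + \left(381 + \frac{1}{40 \cdot 11 - 370}\right) = -9 + \left(381 + \frac{1}{440 - 370}\right) = -9 + \left(381 + \frac{1}{70}\right) = -9 + \frac{26671}{70} = \frac{26041}{70} \approx 372.01$)
$2874 - \frac{1}{E + \left(2475 + \left(-686 + 409\right)\right)} = 2874 - \frac{1}{\frac{26041}{70} + \left(2475 + \left(-686 + 409\right)\right)} = 2874 - \frac{1}{\frac{26041}{70} + \left(2475 - 277\right)} = 2874 - \frac{1}{\frac{26041}{70} + 2198} = 2874 - \frac{1}{\frac{179901}{70}} = 2874 - \frac{70}{179901} = \frac{517035404}{179901}$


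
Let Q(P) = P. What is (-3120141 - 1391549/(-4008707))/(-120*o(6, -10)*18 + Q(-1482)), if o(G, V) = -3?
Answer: -6253864838069/10017758793 ≈ -624.28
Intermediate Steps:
(-3120141 - 1391549/(-4008707))/(-120*o(6, -10)*18 + Q(-1482)) = (-3120141 - 1391549/(-4008707))/(-120*(-3)*18 - 1482) = (-3120141 - 1391549*(-1/4008707))/(360*18 - 1482) = (-3120141 + 1391549/4008707)/(6480 - 1482) = -12507729676138/4008707/4998 = -12507729676138/4008707*1/4998 = -6253864838069/10017758793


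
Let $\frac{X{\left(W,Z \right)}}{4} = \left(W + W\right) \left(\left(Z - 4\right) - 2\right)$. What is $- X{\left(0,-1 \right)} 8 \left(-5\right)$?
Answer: $0$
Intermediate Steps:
$X{\left(W,Z \right)} = 8 W \left(-6 + Z\right)$ ($X{\left(W,Z \right)} = 4 \left(W + W\right) \left(\left(Z - 4\right) - 2\right) = 4 \cdot 2 W \left(\left(-4 + Z\right) - 2\right) = 4 \cdot 2 W \left(-6 + Z\right) = 8 W \left(-6 + Z\right)$)
$- X{\left(0,-1 \right)} 8 \left(-5\right) = - 8 \cdot 0 \left(-6 - 1\right) 8 \left(-5\right) = - 8 \cdot 0 \left(-7\right) 8 \left(-5\right) = \left(-1\right) 0 \cdot 8 \left(-5\right) = 0 \cdot 8 \left(-5\right) = 0 \left(-5\right) = 0$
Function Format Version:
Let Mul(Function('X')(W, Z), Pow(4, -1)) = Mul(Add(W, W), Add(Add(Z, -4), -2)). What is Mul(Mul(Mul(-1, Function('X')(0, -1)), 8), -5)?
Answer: 0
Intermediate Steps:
Function('X')(W, Z) = Mul(8, W, Add(-6, Z)) (Function('X')(W, Z) = Mul(4, Mul(Add(W, W), Add(Add(Z, -4), -2))) = Mul(4, Mul(Mul(2, W), Add(Add(-4, Z), -2))) = Mul(4, Mul(Mul(2, W), Add(-6, Z))) = Mul(4, Mul(2, W, Add(-6, Z))) = Mul(8, W, Add(-6, Z)))
Mul(Mul(Mul(-1, Function('X')(0, -1)), 8), -5) = Mul(Mul(Mul(-1, Mul(8, 0, Add(-6, -1))), 8), -5) = Mul(Mul(Mul(-1, Mul(8, 0, -7)), 8), -5) = Mul(Mul(Mul(-1, 0), 8), -5) = Mul(Mul(0, 8), -5) = Mul(0, -5) = 0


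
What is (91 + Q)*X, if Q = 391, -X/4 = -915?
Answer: 1764120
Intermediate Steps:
X = 3660 (X = -4*(-915) = 3660)
(91 + Q)*X = (91 + 391)*3660 = 482*3660 = 1764120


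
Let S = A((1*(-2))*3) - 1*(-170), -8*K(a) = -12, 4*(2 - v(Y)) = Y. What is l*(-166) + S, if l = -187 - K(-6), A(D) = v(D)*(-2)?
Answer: 31454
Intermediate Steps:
v(Y) = 2 - Y/4
A(D) = -4 + D/2 (A(D) = (2 - D/4)*(-2) = -4 + D/2)
K(a) = 3/2 (K(a) = -1/8*(-12) = 3/2)
S = 163 (S = (-4 + ((1*(-2))*3)/2) - 1*(-170) = (-4 + (-2*3)/2) + 170 = (-4 + (1/2)*(-6)) + 170 = (-4 - 3) + 170 = -7 + 170 = 163)
l = -377/2 (l = -187 - 1*3/2 = -187 - 3/2 = -377/2 ≈ -188.50)
l*(-166) + S = -377/2*(-166) + 163 = 31291 + 163 = 31454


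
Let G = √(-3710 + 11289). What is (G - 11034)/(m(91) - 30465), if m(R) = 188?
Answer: 11034/30277 - √7579/30277 ≈ 0.36156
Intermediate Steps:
G = √7579 ≈ 87.057
(G - 11034)/(m(91) - 30465) = (√7579 - 11034)/(188 - 30465) = (-11034 + √7579)/(-30277) = (-11034 + √7579)*(-1/30277) = 11034/30277 - √7579/30277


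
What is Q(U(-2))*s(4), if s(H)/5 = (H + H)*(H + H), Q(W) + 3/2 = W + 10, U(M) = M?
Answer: 2080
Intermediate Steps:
Q(W) = 17/2 + W (Q(W) = -3/2 + (W + 10) = -3/2 + (10 + W) = 17/2 + W)
s(H) = 20*H² (s(H) = 5*((H + H)*(H + H)) = 5*((2*H)*(2*H)) = 5*(4*H²) = 20*H²)
Q(U(-2))*s(4) = (17/2 - 2)*(20*4²) = 13*(20*16)/2 = (13/2)*320 = 2080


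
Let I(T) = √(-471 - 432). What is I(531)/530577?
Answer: I*√903/530577 ≈ 5.6636e-5*I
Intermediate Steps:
I(T) = I*√903 (I(T) = √(-903) = I*√903)
I(531)/530577 = (I*√903)/530577 = (I*√903)*(1/530577) = I*√903/530577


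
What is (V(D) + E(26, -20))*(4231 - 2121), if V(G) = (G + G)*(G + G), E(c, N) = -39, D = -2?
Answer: -48530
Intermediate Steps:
V(G) = 4*G² (V(G) = (2*G)*(2*G) = 4*G²)
(V(D) + E(26, -20))*(4231 - 2121) = (4*(-2)² - 39)*(4231 - 2121) = (4*4 - 39)*2110 = (16 - 39)*2110 = -23*2110 = -48530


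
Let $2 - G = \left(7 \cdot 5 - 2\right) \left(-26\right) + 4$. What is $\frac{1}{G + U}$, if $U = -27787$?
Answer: $- \frac{1}{26931} \approx -3.7132 \cdot 10^{-5}$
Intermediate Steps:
$G = 856$ ($G = 2 - \left(\left(7 \cdot 5 - 2\right) \left(-26\right) + 4\right) = 2 - \left(\left(35 - 2\right) \left(-26\right) + 4\right) = 2 - \left(33 \left(-26\right) + 4\right) = 2 - \left(-858 + 4\right) = 2 - -854 = 2 + 854 = 856$)
$\frac{1}{G + U} = \frac{1}{856 - 27787} = \frac{1}{-26931} = - \frac{1}{26931}$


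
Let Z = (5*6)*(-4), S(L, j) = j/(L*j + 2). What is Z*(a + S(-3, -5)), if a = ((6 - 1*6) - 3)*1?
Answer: 6720/17 ≈ 395.29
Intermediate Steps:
S(L, j) = j/(2 + L*j)
Z = -120 (Z = 30*(-4) = -120)
a = -3 (a = ((6 - 6) - 3)*1 = (0 - 3)*1 = -3*1 = -3)
Z*(a + S(-3, -5)) = -120*(-3 - 5/(2 - 3*(-5))) = -120*(-3 - 5/(2 + 15)) = -120*(-3 - 5/17) = -120*(-56/17) = 6720/17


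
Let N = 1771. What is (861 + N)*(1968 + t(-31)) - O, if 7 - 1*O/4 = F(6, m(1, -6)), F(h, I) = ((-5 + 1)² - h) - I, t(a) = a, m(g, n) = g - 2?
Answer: 5098200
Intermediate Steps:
m(g, n) = -2 + g
F(h, I) = 16 - I - h (F(h, I) = ((-4)² - h) - I = (16 - h) - I = 16 - I - h)
O = -16 (O = 28 - 4*(16 - (-2 + 1) - 1*6) = 28 - 4*(16 - 1*(-1) - 6) = 28 - 4*(16 + 1 - 6) = 28 - 4*11 = 28 - 44 = -16)
(861 + N)*(1968 + t(-31)) - O = (861 + 1771)*(1968 - 31) - 1*(-16) = 2632*1937 + 16 = 5098184 + 16 = 5098200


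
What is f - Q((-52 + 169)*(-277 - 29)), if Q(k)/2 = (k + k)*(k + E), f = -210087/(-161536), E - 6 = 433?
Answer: -818061030708057/161536 ≈ -5.0643e+9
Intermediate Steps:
E = 439 (E = 6 + 433 = 439)
f = 210087/161536 (f = -210087*(-1/161536) = 210087/161536 ≈ 1.3006)
Q(k) = 4*k*(439 + k) (Q(k) = 2*((k + k)*(k + 439)) = 2*((2*k)*(439 + k)) = 2*(2*k*(439 + k)) = 4*k*(439 + k))
f - Q((-52 + 169)*(-277 - 29)) = 210087/161536 - 4*(-52 + 169)*(-277 - 29)*(439 + (-52 + 169)*(-277 - 29)) = 210087/161536 - 4*117*(-306)*(439 + 117*(-306)) = 210087/161536 - 4*(-35802)*(439 - 35802) = 210087/161536 - 4*(-35802)*(-35363) = 210087/161536 - 1*5064264504 = 210087/161536 - 5064264504 = -818061030708057/161536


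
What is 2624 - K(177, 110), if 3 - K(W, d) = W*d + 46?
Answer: 22137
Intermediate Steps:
K(W, d) = -43 - W*d (K(W, d) = 3 - (W*d + 46) = 3 - (46 + W*d) = 3 + (-46 - W*d) = -43 - W*d)
2624 - K(177, 110) = 2624 - (-43 - 1*177*110) = 2624 - (-43 - 19470) = 2624 - 1*(-19513) = 2624 + 19513 = 22137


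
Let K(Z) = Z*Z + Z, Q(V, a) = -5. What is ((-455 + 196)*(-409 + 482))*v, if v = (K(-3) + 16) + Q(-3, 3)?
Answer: -321419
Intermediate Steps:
K(Z) = Z + Z**2 (K(Z) = Z**2 + Z = Z + Z**2)
v = 17 (v = (-3*(1 - 3) + 16) - 5 = (-3*(-2) + 16) - 5 = (6 + 16) - 5 = 22 - 5 = 17)
((-455 + 196)*(-409 + 482))*v = ((-455 + 196)*(-409 + 482))*17 = -259*73*17 = -18907*17 = -321419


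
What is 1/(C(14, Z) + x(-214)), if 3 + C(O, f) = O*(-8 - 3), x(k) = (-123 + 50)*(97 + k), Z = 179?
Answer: 1/8384 ≈ 0.00011927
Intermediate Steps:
x(k) = -7081 - 73*k (x(k) = -73*(97 + k) = -7081 - 73*k)
C(O, f) = -3 - 11*O (C(O, f) = -3 + O*(-8 - 3) = -3 + O*(-11) = -3 - 11*O)
1/(C(14, Z) + x(-214)) = 1/((-3 - 11*14) + (-7081 - 73*(-214))) = 1/((-3 - 154) + (-7081 + 15622)) = 1/(-157 + 8541) = 1/8384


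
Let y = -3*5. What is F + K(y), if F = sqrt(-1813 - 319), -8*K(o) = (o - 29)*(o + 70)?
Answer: 605/2 + 2*I*sqrt(533) ≈ 302.5 + 46.174*I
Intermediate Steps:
y = -15
K(o) = -(-29 + o)*(70 + o)/8 (K(o) = -(o - 29)*(o + 70)/8 = -(-29 + o)*(70 + o)/8)
F = 2*I*sqrt(533) (F = sqrt(-2132) = 2*I*sqrt(533) ≈ 46.174*I)
F + K(y) = 2*I*sqrt(533) + (1015/4 - 41/8*(-15) - 1/8*(-15)**2) = 2*I*sqrt(533) + (1015/4 + 615/8 - 1/8*225) = 2*I*sqrt(533) + (1015/4 + 615/8 - 225/8) = 2*I*sqrt(533) + 605/2 = 605/2 + 2*I*sqrt(533)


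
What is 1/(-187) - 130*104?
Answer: -2528241/187 ≈ -13520.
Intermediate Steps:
1/(-187) - 130*104 = -1/187 - 13520 = -2528241/187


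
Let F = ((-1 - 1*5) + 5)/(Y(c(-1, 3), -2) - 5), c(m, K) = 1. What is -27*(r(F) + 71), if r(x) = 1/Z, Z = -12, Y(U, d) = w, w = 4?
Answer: -7659/4 ≈ -1914.8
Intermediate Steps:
Y(U, d) = 4
F = 1 (F = ((-1 - 1*5) + 5)/(4 - 5) = ((-1 - 5) + 5)/(-1) = (-6 + 5)*(-1) = -1*(-1) = 1)
r(x) = -1/12 (r(x) = 1/(-12) = -1/12)
-27*(r(F) + 71) = -27*(-1/12 + 71) = -27*851/12 = -7659/4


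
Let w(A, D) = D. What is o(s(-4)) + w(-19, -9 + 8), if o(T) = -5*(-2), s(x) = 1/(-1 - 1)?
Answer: 9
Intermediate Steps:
s(x) = -½ (s(x) = 1/(-2) = -½)
o(T) = 10
o(s(-4)) + w(-19, -9 + 8) = 10 + (-9 + 8) = 10 - 1 = 9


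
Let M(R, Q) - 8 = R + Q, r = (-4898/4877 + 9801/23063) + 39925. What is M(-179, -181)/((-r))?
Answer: 19796172176/2245314504039 ≈ 0.0088167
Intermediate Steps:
r = 4490629008078/112478251 (r = (-4898*1/4877 + 9801*(1/23063)) + 39925 = (-4898/4877 + 9801/23063) + 39925 = -65163097/112478251 + 39925 = 4490629008078/112478251 ≈ 39924.)
M(R, Q) = 8 + Q + R (M(R, Q) = 8 + (R + Q) = 8 + (Q + R) = 8 + Q + R)
M(-179, -181)/((-r)) = (8 - 181 - 179)/((-1*4490629008078/112478251)) = -352/(-4490629008078/112478251) = -352*(-112478251/4490629008078) = 19796172176/2245314504039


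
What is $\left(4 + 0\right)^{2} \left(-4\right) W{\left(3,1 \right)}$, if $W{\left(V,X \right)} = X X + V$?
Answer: $-256$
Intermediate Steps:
$W{\left(V,X \right)} = V + X^{2}$ ($W{\left(V,X \right)} = X^{2} + V = V + X^{2}$)
$\left(4 + 0\right)^{2} \left(-4\right) W{\left(3,1 \right)} = \left(4 + 0\right)^{2} \left(-4\right) \left(3 + 1^{2}\right) = 4^{2} \left(-4\right) \left(3 + 1\right) = 16 \left(-4\right) 4 = \left(-64\right) 4 = -256$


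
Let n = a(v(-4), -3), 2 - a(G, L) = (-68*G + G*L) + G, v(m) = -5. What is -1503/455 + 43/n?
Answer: -542609/158340 ≈ -3.4269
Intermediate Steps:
a(G, L) = 2 + 67*G - G*L (a(G, L) = 2 - ((-68*G + G*L) + G) = 2 - (-67*G + G*L) = 2 + (67*G - G*L) = 2 + 67*G - G*L)
n = -348 (n = 2 + 67*(-5) - 1*(-5)*(-3) = 2 - 335 - 15 = -348)
-1503/455 + 43/n = -1503/455 + 43/(-348) = -1503*1/455 + 43*(-1/348) = -1503/455 - 43/348 = -542609/158340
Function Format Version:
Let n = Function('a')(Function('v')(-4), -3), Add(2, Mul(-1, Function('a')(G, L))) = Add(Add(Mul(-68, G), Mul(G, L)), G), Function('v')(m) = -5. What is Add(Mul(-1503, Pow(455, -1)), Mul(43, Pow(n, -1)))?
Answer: Rational(-542609, 158340) ≈ -3.4269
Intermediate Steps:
Function('a')(G, L) = Add(2, Mul(67, G), Mul(-1, G, L)) (Function('a')(G, L) = Add(2, Mul(-1, Add(Add(Mul(-68, G), Mul(G, L)), G))) = Add(2, Mul(-1, Add(Mul(-67, G), Mul(G, L)))) = Add(2, Add(Mul(67, G), Mul(-1, G, L))) = Add(2, Mul(67, G), Mul(-1, G, L)))
n = -348 (n = Add(2, Mul(67, -5), Mul(-1, -5, -3)) = Add(2, -335, -15) = -348)
Add(Mul(-1503, Pow(455, -1)), Mul(43, Pow(n, -1))) = Add(Mul(-1503, Pow(455, -1)), Mul(43, Pow(-348, -1))) = Add(Mul(-1503, Rational(1, 455)), Mul(43, Rational(-1, 348))) = Add(Rational(-1503, 455), Rational(-43, 348)) = Rational(-542609, 158340)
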